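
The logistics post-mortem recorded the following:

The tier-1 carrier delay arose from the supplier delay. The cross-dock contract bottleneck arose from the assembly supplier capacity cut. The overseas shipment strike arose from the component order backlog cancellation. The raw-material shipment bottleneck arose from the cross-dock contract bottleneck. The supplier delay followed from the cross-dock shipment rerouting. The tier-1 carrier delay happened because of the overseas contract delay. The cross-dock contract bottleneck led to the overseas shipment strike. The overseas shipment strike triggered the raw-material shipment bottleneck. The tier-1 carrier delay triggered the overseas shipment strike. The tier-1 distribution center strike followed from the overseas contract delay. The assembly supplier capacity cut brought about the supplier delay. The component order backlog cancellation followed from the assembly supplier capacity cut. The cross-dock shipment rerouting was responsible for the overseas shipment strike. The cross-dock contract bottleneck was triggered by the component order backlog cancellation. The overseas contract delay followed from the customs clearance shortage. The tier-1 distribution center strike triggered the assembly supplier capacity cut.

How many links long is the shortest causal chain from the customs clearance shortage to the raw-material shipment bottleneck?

Shortest chain: the customs clearance shortage → the overseas contract delay → the tier-1 carrier delay → the overseas shipment strike → the raw-material shipment bottleneck.

4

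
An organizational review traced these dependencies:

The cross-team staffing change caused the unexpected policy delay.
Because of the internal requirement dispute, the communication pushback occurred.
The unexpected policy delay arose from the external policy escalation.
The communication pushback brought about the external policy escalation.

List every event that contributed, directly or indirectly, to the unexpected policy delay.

the communication pushback, the cross-team staffing change, the external policy escalation, the internal requirement dispute

Immediate causes of the unexpected policy delay: the cross-team staffing change, the external policy escalation.
Further upstream: the internal requirement dispute, the communication pushback.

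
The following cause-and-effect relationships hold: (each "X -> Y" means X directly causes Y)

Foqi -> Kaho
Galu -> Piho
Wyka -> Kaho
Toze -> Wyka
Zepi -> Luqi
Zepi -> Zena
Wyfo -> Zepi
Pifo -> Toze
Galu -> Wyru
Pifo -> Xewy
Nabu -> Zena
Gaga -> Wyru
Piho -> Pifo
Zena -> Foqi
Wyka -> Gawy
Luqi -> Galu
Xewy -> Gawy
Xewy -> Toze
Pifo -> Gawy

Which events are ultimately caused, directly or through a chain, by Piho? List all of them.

Gawy, Kaho, Pifo, Toze, Wyka, Xewy

Direct effects: Pifo.
2 steps out: Xewy, Toze, Gawy.
3 steps out: Wyka.
4 steps out: Kaho.
Not reachable from it: Wyfo, Zepi, Gaga, Luqi, Galu, Wyru, Nabu, Zena, Foqi.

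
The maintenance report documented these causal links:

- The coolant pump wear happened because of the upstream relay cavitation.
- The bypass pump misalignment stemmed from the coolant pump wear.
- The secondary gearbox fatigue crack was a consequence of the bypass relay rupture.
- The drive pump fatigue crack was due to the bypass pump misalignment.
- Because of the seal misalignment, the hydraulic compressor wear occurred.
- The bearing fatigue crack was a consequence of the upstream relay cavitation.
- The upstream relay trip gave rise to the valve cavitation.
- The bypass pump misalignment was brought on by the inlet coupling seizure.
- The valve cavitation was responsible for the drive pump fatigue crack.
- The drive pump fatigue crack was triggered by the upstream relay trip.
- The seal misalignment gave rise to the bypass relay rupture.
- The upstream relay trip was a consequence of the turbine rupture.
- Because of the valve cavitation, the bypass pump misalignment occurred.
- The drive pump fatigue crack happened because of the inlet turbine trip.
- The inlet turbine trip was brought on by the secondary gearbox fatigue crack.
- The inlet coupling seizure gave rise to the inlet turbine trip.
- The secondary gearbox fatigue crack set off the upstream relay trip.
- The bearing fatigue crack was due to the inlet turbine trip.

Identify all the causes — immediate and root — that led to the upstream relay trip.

the bypass relay rupture, the seal misalignment, the secondary gearbox fatigue crack, the turbine rupture

Immediate causes of the upstream relay trip: the secondary gearbox fatigue crack, the turbine rupture.
Further upstream: the seal misalignment, the bypass relay rupture.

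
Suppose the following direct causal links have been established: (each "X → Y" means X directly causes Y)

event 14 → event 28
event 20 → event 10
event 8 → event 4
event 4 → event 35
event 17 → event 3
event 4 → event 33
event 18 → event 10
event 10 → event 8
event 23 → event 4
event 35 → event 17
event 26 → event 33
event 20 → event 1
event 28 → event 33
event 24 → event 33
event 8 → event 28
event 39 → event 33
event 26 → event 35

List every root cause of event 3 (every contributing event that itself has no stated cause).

event 18, event 20, event 23, event 26

Tracing upstream from event 3: event 3 ← event 17 ← event 35 ← event 4 ← event 8 ← event 10 ← event 20.
A separate upstream branch: event 3 ← event 17 ← event 35 ← event 4 ← event 23.
A separate upstream branch: event 3 ← event 17 ← event 35 ← event 4 ← event 8 ← event 10 ← event 18.
A separate upstream branch: event 3 ← event 17 ← event 35 ← event 26.
Each of those chain origins has no stated cause.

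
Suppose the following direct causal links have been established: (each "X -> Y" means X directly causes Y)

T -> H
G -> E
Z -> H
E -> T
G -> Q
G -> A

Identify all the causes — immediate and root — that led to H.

Immediate causes of H: T, Z.
Further upstream: G, E.

E, G, T, Z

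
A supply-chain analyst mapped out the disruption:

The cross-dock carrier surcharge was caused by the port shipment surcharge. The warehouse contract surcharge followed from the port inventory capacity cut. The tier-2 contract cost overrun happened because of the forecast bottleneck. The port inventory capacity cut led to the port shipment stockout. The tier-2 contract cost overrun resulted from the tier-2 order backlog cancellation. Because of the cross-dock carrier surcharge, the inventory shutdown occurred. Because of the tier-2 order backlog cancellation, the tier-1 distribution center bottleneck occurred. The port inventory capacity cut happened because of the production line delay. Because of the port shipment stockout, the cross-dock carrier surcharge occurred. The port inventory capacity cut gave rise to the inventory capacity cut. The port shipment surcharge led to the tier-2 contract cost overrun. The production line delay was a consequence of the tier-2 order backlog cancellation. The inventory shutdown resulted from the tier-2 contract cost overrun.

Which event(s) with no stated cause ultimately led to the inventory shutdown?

Tracing upstream from the inventory shutdown: the inventory shutdown ← the tier-2 contract cost overrun ← the tier-2 order backlog cancellation.
A separate upstream branch: the inventory shutdown ← the cross-dock carrier surcharge ← the port shipment surcharge.
A separate upstream branch: the inventory shutdown ← the tier-2 contract cost overrun ← the forecast bottleneck.
Each of those chain origins has no stated cause.

the forecast bottleneck, the port shipment surcharge, the tier-2 order backlog cancellation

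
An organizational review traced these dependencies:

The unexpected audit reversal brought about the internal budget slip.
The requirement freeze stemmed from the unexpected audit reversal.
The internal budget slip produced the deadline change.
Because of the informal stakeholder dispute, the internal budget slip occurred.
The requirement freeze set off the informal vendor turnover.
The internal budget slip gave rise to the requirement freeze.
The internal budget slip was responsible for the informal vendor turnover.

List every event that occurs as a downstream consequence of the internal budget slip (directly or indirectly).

Direct effects: the deadline change, the requirement freeze, the informal vendor turnover.
Not reachable from it: the unexpected audit reversal, the informal stakeholder dispute.

the deadline change, the informal vendor turnover, the requirement freeze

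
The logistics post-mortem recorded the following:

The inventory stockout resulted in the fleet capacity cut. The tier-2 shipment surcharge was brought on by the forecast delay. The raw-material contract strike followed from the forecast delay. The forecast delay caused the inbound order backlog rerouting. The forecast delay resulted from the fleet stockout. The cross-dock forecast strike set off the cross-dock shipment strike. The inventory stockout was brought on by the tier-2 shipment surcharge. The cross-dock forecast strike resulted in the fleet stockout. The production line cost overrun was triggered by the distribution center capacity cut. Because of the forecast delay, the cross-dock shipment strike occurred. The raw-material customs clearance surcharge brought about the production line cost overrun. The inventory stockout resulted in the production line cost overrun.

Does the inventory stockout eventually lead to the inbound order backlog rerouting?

The inventory stockout leads to the fleet capacity cut, the production line cost overrun; the inbound order backlog rerouting is not among them.

No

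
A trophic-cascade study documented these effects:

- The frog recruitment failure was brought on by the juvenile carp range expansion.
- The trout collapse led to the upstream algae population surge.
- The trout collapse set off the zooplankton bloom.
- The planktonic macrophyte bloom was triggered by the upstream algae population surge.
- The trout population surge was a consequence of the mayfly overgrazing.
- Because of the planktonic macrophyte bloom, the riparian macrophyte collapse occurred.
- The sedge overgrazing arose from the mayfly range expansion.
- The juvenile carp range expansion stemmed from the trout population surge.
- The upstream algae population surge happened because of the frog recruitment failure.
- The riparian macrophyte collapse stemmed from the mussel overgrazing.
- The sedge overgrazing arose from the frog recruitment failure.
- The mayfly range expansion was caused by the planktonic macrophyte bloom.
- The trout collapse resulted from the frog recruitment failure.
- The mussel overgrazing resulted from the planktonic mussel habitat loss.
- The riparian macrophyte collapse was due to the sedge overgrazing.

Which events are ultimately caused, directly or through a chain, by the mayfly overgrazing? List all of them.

the frog recruitment failure, the juvenile carp range expansion, the mayfly range expansion, the planktonic macrophyte bloom, the riparian macrophyte collapse, the sedge overgrazing, the trout collapse, the trout population surge, the upstream algae population surge, the zooplankton bloom

Direct effects: the trout population surge.
2 steps out: the juvenile carp range expansion.
3 steps out: the frog recruitment failure.
4 steps out: the trout collapse, the upstream algae population surge, the sedge overgrazing.
5 steps out: the planktonic macrophyte bloom, the zooplankton bloom, the riparian macrophyte collapse.
6 steps out: the mayfly range expansion.
Not reachable from it: the planktonic mussel habitat loss, the mussel overgrazing.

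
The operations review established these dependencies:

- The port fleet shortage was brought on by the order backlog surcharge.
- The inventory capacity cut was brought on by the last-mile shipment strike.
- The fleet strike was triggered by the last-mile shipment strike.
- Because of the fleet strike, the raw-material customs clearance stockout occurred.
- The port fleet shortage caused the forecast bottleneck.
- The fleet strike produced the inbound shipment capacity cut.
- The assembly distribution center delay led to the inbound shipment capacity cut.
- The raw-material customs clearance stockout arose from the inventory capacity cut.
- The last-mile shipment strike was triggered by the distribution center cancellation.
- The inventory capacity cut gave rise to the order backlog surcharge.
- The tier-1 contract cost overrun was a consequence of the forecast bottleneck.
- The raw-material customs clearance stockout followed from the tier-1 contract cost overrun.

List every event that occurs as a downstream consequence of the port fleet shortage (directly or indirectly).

Direct effects: the forecast bottleneck.
2 steps out: the tier-1 contract cost overrun.
3 steps out: the raw-material customs clearance stockout.
Not reachable from it: the distribution center cancellation, the last-mile shipment strike, the fleet strike, the inbound shipment capacity cut, the inventory capacity cut, the order backlog surcharge, the assembly distribution center delay.

the forecast bottleneck, the raw-material customs clearance stockout, the tier-1 contract cost overrun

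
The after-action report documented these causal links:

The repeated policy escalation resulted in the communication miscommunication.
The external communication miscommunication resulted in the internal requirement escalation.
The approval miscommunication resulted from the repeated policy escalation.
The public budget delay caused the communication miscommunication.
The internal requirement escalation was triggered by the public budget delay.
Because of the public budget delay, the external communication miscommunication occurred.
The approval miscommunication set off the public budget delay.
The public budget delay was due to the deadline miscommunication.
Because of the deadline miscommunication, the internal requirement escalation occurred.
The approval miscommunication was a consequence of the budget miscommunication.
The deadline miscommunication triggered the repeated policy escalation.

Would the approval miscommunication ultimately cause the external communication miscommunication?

Yes

There is a causal chain: the approval miscommunication → the public budget delay → the external communication miscommunication.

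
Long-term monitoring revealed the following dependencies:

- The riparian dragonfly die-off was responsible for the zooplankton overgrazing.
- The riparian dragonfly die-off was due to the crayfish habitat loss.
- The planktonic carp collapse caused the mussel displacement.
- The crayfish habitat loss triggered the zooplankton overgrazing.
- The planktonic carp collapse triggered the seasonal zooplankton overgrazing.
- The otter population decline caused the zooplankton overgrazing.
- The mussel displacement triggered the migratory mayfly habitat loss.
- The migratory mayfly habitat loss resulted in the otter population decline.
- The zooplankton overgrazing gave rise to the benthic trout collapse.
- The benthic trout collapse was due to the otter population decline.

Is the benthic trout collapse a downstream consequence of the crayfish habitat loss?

Yes

There is a causal chain: the crayfish habitat loss → the zooplankton overgrazing → the benthic trout collapse.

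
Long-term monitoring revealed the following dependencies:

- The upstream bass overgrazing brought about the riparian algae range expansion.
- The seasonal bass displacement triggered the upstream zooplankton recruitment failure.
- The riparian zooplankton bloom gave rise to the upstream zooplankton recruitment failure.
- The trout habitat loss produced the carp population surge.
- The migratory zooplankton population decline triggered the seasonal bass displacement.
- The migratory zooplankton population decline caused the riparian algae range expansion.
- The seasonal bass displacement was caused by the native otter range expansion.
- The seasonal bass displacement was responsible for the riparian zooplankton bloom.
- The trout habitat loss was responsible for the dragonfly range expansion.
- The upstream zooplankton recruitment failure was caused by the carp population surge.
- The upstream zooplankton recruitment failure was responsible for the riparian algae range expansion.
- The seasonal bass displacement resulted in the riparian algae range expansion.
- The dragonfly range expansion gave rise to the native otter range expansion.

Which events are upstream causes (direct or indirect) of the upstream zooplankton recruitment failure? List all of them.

the carp population surge, the dragonfly range expansion, the migratory zooplankton population decline, the native otter range expansion, the riparian zooplankton bloom, the seasonal bass displacement, the trout habitat loss

Immediate causes of the upstream zooplankton recruitment failure: the carp population surge, the seasonal bass displacement, the riparian zooplankton bloom.
Further upstream: the migratory zooplankton population decline, the trout habitat loss, the dragonfly range expansion, the native otter range expansion.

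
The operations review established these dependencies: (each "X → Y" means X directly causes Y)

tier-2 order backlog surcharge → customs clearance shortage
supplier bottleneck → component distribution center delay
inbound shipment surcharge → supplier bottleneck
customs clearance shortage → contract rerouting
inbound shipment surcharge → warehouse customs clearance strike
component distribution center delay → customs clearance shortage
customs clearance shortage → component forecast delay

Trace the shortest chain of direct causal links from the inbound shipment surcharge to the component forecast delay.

the inbound shipment surcharge → the supplier bottleneck → the component distribution center delay → the customs clearance shortage → the component forecast delay

the inbound shipment surcharge → the supplier bottleneck
the supplier bottleneck → the component distribution center delay
the component distribution center delay → the customs clearance shortage
the customs clearance shortage → the component forecast delay
Length: 4 steps.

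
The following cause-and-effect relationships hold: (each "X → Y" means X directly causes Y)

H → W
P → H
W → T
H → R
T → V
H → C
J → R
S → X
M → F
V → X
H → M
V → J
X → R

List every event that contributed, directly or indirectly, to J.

Immediate cause of J: V.
Further upstream: P, H, W, T.

H, P, T, V, W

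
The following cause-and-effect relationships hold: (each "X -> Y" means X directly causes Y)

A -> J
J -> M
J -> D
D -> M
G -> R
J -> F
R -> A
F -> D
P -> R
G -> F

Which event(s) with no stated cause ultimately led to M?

Tracing upstream from M: M ← D ← F ← G.
A separate upstream branch: M ← J ← A ← R ← P.
Each of those chain origins has no stated cause.

G, P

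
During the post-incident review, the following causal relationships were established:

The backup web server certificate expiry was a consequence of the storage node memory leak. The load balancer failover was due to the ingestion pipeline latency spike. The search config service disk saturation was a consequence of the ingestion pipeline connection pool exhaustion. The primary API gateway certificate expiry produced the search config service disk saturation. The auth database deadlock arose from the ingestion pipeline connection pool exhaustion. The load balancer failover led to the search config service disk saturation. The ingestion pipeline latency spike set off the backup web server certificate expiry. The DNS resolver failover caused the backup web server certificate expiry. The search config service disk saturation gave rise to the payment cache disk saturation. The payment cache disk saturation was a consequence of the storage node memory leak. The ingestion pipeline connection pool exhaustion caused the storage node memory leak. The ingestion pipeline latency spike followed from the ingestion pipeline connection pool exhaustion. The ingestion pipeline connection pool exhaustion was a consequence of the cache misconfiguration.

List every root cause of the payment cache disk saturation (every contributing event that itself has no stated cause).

the cache misconfiguration, the primary API gateway certificate expiry

Tracing upstream from the payment cache disk saturation: the payment cache disk saturation ← the storage node memory leak ← the ingestion pipeline connection pool exhaustion ← the cache misconfiguration.
A separate upstream branch: the payment cache disk saturation ← the search config service disk saturation ← the primary API gateway certificate expiry.
Each of those chain origins has no stated cause.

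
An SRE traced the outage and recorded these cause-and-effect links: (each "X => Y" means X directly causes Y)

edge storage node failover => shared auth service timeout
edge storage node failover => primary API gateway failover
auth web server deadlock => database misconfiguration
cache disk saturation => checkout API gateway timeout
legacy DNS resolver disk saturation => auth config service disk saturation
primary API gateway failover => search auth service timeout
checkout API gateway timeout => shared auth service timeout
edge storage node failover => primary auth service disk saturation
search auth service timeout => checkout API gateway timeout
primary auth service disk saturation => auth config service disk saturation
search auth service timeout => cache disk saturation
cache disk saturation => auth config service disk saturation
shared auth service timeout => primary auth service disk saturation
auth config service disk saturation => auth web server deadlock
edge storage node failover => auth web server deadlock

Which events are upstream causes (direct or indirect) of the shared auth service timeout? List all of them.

Immediate causes of the shared auth service timeout: the edge storage node failover, the checkout API gateway timeout.
Further upstream: the primary API gateway failover, the search auth service timeout, the cache disk saturation.

the cache disk saturation, the checkout API gateway timeout, the edge storage node failover, the primary API gateway failover, the search auth service timeout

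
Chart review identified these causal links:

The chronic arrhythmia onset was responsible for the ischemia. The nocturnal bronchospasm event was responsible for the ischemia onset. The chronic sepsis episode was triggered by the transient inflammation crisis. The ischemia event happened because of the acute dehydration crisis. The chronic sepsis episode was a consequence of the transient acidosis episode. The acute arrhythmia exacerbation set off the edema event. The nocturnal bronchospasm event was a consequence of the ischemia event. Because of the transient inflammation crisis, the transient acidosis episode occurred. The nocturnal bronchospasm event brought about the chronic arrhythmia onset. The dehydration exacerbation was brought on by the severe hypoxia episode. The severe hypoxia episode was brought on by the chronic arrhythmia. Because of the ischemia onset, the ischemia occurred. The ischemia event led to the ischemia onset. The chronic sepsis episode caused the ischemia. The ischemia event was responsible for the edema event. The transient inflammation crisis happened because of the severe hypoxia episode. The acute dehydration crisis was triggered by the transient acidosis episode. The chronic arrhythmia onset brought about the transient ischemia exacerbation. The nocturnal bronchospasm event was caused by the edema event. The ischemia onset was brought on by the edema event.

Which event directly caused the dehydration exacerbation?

Upstream contributors include the chronic arrhythmia, but only the severe hypoxia episode feeds directly into the dehydration exacerbation.

the severe hypoxia episode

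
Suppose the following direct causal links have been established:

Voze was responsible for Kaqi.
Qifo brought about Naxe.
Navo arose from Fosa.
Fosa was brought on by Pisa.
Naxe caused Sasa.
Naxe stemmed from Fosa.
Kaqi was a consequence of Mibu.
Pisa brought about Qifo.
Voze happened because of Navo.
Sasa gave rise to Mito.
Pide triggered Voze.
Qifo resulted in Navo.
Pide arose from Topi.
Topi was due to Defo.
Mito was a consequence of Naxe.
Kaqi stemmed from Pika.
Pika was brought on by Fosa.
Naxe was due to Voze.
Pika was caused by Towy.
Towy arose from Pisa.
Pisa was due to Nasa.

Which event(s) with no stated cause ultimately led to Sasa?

Defo, Nasa

Tracing upstream from Sasa: Sasa ← Naxe ← Voze ← Pide ← Topi ← Defo.
A separate upstream branch: Sasa ← Naxe ← Fosa ← Pisa ← Nasa.
Each of those chain origins has no stated cause.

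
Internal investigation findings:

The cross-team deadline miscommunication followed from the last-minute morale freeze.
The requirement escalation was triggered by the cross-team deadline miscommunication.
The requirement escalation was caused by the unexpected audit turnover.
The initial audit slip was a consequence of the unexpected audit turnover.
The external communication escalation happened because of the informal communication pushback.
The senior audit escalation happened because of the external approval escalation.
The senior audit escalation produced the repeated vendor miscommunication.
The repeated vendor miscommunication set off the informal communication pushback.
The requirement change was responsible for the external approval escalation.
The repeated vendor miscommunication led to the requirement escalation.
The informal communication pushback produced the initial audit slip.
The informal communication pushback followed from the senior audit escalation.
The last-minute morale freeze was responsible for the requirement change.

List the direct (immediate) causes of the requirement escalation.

Upstream contributors include the last-minute morale freeze, the requirement change, the external approval escalation, the senior audit escalation, but only the cross-team deadline miscommunication, the repeated vendor miscommunication, the unexpected audit turnover feed directly into the requirement escalation.

the cross-team deadline miscommunication, the repeated vendor miscommunication, the unexpected audit turnover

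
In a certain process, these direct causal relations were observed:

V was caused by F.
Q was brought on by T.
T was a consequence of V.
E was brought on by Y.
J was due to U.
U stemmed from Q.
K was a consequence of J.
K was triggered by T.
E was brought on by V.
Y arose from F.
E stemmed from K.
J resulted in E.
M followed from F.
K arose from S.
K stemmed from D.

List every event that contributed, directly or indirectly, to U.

Immediate cause of U: Q.
Further upstream: F, V, T.

F, Q, T, V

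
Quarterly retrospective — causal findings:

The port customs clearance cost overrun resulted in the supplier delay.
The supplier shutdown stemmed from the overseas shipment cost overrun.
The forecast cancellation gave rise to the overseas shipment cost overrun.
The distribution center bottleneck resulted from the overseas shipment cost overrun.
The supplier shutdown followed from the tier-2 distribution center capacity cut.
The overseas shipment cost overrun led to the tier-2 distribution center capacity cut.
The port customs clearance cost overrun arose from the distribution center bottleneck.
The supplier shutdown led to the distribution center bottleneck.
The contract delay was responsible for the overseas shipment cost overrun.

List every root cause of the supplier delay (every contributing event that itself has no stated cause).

Tracing upstream from the supplier delay: the supplier delay ← the port customs clearance cost overrun ← the distribution center bottleneck ← the overseas shipment cost overrun ← the forecast cancellation.
A separate upstream branch: the supplier delay ← the port customs clearance cost overrun ← the distribution center bottleneck ← the overseas shipment cost overrun ← the contract delay.
Each of those chain origins has no stated cause.

the contract delay, the forecast cancellation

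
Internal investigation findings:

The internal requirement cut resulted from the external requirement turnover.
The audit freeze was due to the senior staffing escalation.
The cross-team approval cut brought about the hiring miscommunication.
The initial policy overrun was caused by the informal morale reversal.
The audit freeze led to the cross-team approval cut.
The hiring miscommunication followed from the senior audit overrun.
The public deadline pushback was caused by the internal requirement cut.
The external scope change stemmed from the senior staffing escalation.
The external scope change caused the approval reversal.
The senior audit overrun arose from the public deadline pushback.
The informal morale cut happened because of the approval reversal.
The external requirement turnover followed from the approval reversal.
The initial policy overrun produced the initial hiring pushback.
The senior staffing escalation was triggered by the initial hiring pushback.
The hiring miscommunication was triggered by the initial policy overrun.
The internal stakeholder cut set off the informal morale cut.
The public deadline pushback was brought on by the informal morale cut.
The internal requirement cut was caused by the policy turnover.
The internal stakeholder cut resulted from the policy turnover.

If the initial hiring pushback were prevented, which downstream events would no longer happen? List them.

Downstream of the initial hiring pushback: the senior staffing escalation, the external scope change, the approval reversal, the audit freeze, the external requirement turnover, the informal morale cut, the internal requirement cut, the public deadline pushback, the senior audit overrun, the cross-team approval cut, the hiring miscommunication.
Of those, still caused via another path: the informal morale cut, the internal requirement cut, the public deadline pushback, the senior audit overrun, the hiring miscommunication.
The remainder have no surviving cause.

the approval reversal, the audit freeze, the cross-team approval cut, the external requirement turnover, the external scope change, the senior staffing escalation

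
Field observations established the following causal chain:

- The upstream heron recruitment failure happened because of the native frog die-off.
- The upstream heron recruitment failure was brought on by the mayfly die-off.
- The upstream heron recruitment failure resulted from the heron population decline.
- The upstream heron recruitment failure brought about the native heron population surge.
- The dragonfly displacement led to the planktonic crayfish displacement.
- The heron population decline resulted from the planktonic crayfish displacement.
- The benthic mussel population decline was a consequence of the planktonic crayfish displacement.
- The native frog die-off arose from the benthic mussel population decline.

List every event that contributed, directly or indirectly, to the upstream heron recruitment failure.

Immediate causes of the upstream heron recruitment failure: the heron population decline, the native frog die-off, the mayfly die-off.
Further upstream: the dragonfly displacement, the planktonic crayfish displacement, the benthic mussel population decline.

the benthic mussel population decline, the dragonfly displacement, the heron population decline, the mayfly die-off, the native frog die-off, the planktonic crayfish displacement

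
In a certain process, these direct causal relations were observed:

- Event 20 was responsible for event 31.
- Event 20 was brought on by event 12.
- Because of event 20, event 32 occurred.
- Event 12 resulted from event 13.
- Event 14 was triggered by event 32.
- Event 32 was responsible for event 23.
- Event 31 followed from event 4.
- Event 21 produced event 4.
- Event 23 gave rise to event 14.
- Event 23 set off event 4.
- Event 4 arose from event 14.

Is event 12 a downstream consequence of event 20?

Event 20 leads to event 32, event 23, event 14, event 4, event 31; event 12 is not among them.

No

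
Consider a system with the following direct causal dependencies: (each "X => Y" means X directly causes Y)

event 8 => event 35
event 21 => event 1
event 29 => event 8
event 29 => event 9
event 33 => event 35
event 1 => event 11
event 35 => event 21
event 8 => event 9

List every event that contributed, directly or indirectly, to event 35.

event 29, event 33, event 8

Immediate causes of event 35: event 8, event 33.
Further upstream: event 29.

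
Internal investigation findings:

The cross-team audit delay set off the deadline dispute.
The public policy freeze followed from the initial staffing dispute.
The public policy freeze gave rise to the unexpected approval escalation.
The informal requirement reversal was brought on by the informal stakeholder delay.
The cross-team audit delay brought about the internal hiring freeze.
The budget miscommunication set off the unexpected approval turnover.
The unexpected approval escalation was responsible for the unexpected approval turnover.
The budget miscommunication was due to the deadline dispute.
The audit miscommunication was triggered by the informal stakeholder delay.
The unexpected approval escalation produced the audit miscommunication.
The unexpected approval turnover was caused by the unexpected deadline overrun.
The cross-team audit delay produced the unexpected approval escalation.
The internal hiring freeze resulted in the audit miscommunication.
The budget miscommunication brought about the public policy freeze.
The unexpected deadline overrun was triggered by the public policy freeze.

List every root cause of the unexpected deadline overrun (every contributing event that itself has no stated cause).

the cross-team audit delay, the initial staffing dispute

Tracing upstream from the unexpected deadline overrun: the unexpected deadline overrun ← the public policy freeze ← the initial staffing dispute.
A separate upstream branch: the unexpected deadline overrun ← the public policy freeze ← the budget miscommunication ← the deadline dispute ← the cross-team audit delay.
Each of those chain origins has no stated cause.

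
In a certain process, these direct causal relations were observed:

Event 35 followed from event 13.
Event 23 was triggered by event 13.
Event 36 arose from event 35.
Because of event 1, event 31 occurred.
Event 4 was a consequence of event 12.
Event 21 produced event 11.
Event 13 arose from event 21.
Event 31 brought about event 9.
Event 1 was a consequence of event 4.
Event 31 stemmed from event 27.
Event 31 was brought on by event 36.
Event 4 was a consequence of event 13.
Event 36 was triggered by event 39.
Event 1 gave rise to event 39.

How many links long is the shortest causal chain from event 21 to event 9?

Shortest chain: event 21 → event 13 → event 4 → event 1 → event 31 → event 9.

5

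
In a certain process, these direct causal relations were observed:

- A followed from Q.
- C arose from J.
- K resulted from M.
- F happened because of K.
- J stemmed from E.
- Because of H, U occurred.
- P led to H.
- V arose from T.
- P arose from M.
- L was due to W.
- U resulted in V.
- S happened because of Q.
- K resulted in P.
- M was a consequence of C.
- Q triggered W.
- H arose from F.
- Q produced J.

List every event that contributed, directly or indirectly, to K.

C, E, J, M, Q

Immediate cause of K: M.
Further upstream: Q, E, J, C.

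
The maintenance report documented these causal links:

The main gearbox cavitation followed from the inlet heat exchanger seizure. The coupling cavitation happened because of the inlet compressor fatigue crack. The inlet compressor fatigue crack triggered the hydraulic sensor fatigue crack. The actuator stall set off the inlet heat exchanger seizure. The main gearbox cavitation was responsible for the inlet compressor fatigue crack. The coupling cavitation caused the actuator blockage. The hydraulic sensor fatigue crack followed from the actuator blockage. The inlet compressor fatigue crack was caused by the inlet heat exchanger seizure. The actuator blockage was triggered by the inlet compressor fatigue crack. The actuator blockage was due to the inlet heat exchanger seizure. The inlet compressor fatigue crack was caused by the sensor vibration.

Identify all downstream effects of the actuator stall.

the actuator blockage, the coupling cavitation, the hydraulic sensor fatigue crack, the inlet compressor fatigue crack, the inlet heat exchanger seizure, the main gearbox cavitation

Direct effects: the inlet heat exchanger seizure.
2 steps out: the main gearbox cavitation, the inlet compressor fatigue crack, the actuator blockage.
3 steps out: the coupling cavitation, the hydraulic sensor fatigue crack.
Not reachable from it: the sensor vibration.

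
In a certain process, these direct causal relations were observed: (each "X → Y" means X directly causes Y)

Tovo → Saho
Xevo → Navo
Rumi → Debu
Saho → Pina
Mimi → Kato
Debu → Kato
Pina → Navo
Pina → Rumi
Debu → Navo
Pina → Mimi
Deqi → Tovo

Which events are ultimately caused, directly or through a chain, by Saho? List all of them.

Debu, Kato, Mimi, Navo, Pina, Rumi

Direct effects: Pina.
2 steps out: Rumi, Navo, Mimi.
3 steps out: Debu, Kato.
Not reachable from it: Deqi, Tovo, Xevo.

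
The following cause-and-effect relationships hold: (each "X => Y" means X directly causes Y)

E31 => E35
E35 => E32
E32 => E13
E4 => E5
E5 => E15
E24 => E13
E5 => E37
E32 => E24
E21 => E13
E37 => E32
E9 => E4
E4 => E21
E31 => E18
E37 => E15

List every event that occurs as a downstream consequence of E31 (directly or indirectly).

E13, E18, E24, E32, E35

Direct effects: E18, E35.
2 steps out: E32.
3 steps out: E24, E13.
Not reachable from it: E9, E4, E21, E5, E37, E15.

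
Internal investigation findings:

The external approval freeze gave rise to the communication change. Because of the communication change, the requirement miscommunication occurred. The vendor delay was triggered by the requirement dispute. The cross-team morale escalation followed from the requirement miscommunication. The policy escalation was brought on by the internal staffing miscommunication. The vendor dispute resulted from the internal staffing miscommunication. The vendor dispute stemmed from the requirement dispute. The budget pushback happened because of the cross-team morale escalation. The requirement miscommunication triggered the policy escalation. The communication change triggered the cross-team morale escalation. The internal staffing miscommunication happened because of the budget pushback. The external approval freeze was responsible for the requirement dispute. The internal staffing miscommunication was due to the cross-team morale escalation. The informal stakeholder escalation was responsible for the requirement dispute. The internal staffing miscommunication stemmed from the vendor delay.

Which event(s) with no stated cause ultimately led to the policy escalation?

the external approval freeze, the informal stakeholder escalation

Tracing upstream from the policy escalation: the policy escalation ← the requirement miscommunication ← the communication change ← the external approval freeze.
A separate upstream branch: the policy escalation ← the internal staffing miscommunication ← the vendor delay ← the requirement dispute ← the informal stakeholder escalation.
Each of those chain origins has no stated cause.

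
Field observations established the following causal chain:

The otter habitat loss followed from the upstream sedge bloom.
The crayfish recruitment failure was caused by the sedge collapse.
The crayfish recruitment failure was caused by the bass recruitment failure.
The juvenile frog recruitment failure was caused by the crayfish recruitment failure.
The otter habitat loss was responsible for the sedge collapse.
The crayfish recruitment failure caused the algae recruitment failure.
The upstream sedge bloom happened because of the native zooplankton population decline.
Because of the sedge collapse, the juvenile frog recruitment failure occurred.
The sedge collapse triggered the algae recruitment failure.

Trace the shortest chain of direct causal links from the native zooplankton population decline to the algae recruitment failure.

the native zooplankton population decline → the upstream sedge bloom
the upstream sedge bloom → the otter habitat loss
the otter habitat loss → the sedge collapse
the sedge collapse → the algae recruitment failure
Length: 4 steps.

the native zooplankton population decline → the upstream sedge bloom → the otter habitat loss → the sedge collapse → the algae recruitment failure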